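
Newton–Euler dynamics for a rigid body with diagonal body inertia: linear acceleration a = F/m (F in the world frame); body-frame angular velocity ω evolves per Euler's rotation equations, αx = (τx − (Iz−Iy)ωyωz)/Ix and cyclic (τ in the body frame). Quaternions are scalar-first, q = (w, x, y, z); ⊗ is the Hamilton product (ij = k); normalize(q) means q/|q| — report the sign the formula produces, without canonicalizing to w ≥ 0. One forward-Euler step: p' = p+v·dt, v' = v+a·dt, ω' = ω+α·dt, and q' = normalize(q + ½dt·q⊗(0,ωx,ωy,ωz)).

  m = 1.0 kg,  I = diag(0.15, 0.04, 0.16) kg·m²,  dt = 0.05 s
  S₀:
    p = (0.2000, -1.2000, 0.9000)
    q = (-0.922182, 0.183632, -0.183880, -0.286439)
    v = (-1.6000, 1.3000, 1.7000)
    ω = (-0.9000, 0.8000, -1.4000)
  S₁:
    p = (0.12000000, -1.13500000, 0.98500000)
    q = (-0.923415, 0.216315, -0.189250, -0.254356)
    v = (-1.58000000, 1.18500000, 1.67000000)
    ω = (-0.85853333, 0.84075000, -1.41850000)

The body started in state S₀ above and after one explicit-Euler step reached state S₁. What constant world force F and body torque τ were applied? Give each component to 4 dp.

F = (0.4000, -2.3000, -0.6000)
τ = (-0.0100, 0.0200, 0.0200)

v₁ − v₀ = (0.02000000, -0.11500000, -0.03000000)
applied force F = (0.4000, -2.3000, -0.6000)
rate change Δω = (0.04146667, 0.04075000, -0.01850000)
gyro term ω₀×Iω₀ = (-0.1344, -0.0126, 0.0792)
I·α + gyro = (-0.0100, 0.0200, 0.0200)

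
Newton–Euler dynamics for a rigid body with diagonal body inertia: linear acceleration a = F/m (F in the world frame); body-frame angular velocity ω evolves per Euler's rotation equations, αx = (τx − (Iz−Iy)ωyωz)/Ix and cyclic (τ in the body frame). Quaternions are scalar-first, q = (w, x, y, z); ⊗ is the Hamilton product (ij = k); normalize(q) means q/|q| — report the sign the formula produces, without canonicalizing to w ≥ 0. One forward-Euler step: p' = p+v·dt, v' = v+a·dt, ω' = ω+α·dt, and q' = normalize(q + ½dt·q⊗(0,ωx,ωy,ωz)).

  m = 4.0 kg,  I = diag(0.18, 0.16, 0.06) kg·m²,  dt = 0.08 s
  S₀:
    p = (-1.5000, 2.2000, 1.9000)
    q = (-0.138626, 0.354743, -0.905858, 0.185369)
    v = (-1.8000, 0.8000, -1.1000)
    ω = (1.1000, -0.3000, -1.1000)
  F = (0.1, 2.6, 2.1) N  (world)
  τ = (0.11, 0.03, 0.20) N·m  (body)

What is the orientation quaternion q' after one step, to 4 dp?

2q̇ = q⊗(0,ω) = (-0.4580688, 0.8995659, 0.6357110, 1.0425095)
updated quaternion q' = (-0.1566, 0.3899, -0.8787, 0.2266)

q' = (-0.1566, 0.3899, -0.8787, 0.2266)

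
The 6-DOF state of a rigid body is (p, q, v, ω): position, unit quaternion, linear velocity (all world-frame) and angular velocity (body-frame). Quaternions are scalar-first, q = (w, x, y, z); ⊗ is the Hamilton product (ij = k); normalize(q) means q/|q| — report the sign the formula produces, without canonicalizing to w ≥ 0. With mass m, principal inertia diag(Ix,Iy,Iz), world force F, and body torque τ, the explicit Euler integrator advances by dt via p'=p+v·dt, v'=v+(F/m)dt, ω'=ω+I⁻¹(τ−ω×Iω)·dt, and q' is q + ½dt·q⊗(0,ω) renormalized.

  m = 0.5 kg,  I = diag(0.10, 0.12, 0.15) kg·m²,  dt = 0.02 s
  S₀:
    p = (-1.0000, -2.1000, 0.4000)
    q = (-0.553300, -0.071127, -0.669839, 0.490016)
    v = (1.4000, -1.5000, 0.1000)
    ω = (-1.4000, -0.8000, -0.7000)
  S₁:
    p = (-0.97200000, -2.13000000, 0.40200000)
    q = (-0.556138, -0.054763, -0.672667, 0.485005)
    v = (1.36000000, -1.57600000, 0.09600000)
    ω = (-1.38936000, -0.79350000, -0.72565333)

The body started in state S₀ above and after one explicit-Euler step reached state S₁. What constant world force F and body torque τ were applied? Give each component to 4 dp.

F = (-1.0000, -1.9000, -0.1000)
τ = (0.0700, -0.0100, -0.1700)

rate change Δω = (0.01064000, 0.00650000, -0.02565333)
ω₀×(Iω₀) = (0.0168, -0.0490, 0.0224)
τ = I·(Δω/dt) + ω₀×(Iω₀) = (0.0700, -0.0100, -0.1700)
Δv = v₁−v₀ = (-0.04000000, -0.07600000, -0.00400000)
F = m·Δv/dt = (-1.0000, -1.9000, -0.1000)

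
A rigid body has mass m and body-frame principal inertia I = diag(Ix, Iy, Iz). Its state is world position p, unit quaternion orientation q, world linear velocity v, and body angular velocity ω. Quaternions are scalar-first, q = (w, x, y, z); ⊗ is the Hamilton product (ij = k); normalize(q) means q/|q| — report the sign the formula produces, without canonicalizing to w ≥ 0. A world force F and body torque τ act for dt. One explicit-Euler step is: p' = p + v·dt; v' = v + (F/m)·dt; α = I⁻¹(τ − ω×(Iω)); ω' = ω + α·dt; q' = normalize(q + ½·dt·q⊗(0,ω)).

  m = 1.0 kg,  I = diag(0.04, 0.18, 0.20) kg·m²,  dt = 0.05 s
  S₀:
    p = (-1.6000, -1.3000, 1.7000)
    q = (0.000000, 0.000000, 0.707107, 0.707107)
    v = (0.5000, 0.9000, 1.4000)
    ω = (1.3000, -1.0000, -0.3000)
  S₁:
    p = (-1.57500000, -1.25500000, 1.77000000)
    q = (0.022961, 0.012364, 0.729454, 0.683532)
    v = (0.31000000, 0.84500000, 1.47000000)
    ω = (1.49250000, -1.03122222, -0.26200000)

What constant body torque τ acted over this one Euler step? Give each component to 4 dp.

Δω = ω₁−ω₀ = (0.19250000, -0.03122222, 0.03800000)
I·α + gyro = (0.1600, -0.0500, -0.0300)

τ = (0.1600, -0.0500, -0.0300)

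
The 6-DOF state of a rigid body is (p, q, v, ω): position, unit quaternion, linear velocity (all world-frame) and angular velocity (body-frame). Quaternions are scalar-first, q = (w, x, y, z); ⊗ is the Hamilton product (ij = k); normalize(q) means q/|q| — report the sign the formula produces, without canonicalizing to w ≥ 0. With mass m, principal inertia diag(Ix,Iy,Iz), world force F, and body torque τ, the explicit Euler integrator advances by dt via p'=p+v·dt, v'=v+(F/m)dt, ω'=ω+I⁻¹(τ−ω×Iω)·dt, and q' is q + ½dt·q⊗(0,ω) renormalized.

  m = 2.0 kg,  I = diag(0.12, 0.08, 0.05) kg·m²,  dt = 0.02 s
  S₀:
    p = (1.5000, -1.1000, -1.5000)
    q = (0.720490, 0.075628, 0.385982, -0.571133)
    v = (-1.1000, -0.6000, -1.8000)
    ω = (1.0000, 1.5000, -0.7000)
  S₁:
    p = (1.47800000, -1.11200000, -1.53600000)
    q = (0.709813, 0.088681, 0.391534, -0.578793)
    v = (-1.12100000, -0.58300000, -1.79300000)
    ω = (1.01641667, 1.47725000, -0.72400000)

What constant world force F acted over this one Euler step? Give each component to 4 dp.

velocity change Δv = (-0.02100000, 0.01700000, 0.00700000)
m·(v₁−v₀)/dt = (-2.1000, 1.7000, 0.7000)

F = (-2.1000, 1.7000, 0.7000)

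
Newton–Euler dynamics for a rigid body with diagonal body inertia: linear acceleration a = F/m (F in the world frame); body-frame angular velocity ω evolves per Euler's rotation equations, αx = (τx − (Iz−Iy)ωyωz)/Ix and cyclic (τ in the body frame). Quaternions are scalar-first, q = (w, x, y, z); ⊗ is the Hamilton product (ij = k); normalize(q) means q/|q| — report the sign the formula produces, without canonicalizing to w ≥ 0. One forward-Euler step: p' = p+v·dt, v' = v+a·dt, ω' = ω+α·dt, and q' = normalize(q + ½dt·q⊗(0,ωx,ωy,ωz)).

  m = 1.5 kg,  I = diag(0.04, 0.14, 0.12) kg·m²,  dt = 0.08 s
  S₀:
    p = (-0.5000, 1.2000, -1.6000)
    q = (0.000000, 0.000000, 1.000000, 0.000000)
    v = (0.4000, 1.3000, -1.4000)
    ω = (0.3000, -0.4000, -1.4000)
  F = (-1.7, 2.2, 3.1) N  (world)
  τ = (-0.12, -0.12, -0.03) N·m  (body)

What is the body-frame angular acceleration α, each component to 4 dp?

precession coupling ω×(Iω) = (-0.0112, 0.0336, -0.0120)
α = I⁻¹(τ − ω×Iω) = (-2.7200, -1.0971, -0.1500)

α = (-2.7200, -1.0971, -0.1500)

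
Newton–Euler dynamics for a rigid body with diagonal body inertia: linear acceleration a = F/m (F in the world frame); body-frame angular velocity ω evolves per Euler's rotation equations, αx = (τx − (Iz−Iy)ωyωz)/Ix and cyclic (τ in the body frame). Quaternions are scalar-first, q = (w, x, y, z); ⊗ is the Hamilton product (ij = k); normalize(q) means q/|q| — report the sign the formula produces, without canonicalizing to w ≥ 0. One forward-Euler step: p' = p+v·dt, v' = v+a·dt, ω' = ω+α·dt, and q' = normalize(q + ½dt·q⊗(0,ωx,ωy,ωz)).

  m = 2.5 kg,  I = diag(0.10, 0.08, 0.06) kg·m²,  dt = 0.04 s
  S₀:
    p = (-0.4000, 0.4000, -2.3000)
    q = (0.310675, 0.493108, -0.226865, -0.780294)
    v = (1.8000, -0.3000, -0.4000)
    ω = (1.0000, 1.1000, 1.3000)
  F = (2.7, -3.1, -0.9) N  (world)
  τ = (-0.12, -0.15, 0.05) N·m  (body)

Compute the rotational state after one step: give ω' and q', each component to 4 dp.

(τ − ω×Iω)/I = (-0.9140, -2.5250, 1.2000)
new body rate ω' = (0.9634, 0.9990, 1.3480)
Hamilton product q⊗(0,ω) = (0.7708257, 0.8740739, -1.0795919, 1.1731613)
q' = normalize(q + ½dt·q⊗(0,ω)) = (0.3258, 0.5102, -0.2483, -0.7562)

ω' = (0.9634, 0.9990, 1.3480)
q' = (0.3258, 0.5102, -0.2483, -0.7562)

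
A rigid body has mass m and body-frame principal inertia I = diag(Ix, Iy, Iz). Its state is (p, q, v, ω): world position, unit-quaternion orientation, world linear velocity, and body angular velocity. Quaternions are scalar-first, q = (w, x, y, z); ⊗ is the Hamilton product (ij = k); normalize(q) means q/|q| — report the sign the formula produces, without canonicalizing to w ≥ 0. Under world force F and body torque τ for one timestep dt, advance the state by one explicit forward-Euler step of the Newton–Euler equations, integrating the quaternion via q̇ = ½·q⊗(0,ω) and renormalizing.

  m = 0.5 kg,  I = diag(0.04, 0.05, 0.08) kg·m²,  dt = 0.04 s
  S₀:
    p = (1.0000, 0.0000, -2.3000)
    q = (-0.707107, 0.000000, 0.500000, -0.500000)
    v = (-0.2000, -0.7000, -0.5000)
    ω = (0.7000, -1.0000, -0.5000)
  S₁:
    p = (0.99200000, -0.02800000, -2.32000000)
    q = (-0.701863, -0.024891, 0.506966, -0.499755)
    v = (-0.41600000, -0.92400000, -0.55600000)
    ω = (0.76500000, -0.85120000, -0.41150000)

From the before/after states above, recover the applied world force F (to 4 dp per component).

velocity change Δv = (-0.21600000, -0.22400000, -0.05600000)
F = m·Δv/dt = (-2.7000, -2.8000, -0.7000)

F = (-2.7000, -2.8000, -0.7000)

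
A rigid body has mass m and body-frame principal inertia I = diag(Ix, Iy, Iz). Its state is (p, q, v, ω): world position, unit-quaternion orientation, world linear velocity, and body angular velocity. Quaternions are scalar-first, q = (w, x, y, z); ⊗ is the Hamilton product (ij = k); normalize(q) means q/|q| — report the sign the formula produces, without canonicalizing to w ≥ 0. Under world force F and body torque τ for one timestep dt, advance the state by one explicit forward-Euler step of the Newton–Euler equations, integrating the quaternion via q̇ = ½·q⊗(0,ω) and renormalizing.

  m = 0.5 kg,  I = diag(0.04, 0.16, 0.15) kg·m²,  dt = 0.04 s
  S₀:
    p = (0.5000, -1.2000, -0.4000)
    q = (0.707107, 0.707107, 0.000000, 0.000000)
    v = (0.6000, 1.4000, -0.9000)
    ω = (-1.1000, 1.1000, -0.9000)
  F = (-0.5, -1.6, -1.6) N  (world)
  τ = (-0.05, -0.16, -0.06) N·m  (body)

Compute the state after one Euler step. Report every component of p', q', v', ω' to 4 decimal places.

p' = (0.5240, -1.1440, -0.4360)
q' = (0.7222, 0.6911, 0.0283, 0.0028)
v' = (0.5600, 1.2720, -1.0280)
ω' = (-1.1599, 1.0872, -0.8773)

a = F/m = (-1.0000, -3.2000, -3.2000)
p' = p + v·dt = (0.5240, -1.1440, -0.4360)
v + (F/m)dt = (0.5600, 1.2720, -1.0280)
precession coupling ω×(Iω) = (0.0099, -0.1089, -0.1452)
angular accel α = (-1.4975, -0.3194, 0.5680)
ω' = ω + α·dt = (-1.1599, 1.0872, -0.8773)
2q̇ = q⊗(0,ω) = (0.7778177, -0.7778177, 1.4142140, 0.1414214)
updated quaternion q' = (0.7222, 0.6911, 0.0283, 0.0028)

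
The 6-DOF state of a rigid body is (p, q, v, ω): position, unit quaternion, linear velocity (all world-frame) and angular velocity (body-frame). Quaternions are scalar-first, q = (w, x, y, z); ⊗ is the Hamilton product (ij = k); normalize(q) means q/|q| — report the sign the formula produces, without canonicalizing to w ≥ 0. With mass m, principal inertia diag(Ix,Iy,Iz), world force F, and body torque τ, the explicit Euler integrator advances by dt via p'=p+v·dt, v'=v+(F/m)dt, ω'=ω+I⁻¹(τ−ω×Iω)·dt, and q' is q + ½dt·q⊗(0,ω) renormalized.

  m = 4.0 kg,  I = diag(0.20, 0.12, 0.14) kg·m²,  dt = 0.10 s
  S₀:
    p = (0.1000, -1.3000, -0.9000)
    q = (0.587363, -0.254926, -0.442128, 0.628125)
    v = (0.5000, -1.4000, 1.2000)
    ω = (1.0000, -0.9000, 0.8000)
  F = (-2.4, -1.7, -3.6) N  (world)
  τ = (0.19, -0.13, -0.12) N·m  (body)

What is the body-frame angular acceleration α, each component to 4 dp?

α = (1.0220, -1.4833, -1.3714)

gyro term ω×Iω = (-0.0144, 0.0480, 0.0720)
angular accel α = (1.0220, -1.4833, -1.3714)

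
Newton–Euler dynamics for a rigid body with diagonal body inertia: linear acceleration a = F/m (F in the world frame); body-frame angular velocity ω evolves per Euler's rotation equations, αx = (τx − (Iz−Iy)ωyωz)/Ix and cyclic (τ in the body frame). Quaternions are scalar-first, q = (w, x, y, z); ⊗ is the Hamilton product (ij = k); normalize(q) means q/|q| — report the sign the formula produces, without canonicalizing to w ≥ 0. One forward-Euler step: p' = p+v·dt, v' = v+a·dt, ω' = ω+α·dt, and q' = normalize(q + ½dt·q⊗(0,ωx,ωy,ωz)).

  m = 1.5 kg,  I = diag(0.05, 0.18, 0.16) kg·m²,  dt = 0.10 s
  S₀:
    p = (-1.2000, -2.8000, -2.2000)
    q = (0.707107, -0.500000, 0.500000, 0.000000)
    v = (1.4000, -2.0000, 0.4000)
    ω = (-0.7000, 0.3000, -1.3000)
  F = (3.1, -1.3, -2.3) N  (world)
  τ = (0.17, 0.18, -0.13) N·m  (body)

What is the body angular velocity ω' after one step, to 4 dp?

ω' = (-0.3756, 0.4556, -1.3642)

α = I⁻¹(τ − ω×Iω) = (3.2440, 1.5561, -0.6419)
ω + α·dt = (-0.3756, 0.4556, -1.3642)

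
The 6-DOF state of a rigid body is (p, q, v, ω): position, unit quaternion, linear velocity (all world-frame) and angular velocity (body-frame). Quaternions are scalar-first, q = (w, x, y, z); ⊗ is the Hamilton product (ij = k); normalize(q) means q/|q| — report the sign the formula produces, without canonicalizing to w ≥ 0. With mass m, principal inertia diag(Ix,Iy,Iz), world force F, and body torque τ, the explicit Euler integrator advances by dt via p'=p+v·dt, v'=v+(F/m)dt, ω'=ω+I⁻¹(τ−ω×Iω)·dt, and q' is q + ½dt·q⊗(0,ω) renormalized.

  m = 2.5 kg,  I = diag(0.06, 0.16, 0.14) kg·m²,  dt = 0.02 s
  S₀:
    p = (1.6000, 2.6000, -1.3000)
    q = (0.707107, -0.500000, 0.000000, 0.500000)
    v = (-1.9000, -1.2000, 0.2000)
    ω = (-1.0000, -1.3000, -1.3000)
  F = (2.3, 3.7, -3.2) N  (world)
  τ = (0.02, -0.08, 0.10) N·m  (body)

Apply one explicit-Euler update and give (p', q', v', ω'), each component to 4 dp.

p' = (1.5620, 2.5760, -1.2960)
q' = (0.7085, -0.5005, -0.0207, 0.4972)
v' = (-1.8816, -1.1704, 0.1744)
ω' = (-0.9821, -1.2970, -1.3043)

a = (0.9200, 1.4800, -1.2800)
p' = p + v·dt = (1.5620, 2.5760, -1.2960)
new velocity v' = (-1.8816, -1.1704, 0.1744)
angular accel α = (0.8967, 0.1500, -0.2143)
ω' = ω + α·dt = (-0.9821, -1.2970, -1.3043)
Hamilton product q⊗(0,ω) = (0.1500000, -0.0571070, -2.0692391, -0.2692391)
q' = normalize(q + ½dt·q⊗(0,ω)) = (0.7085, -0.5005, -0.0207, 0.4972)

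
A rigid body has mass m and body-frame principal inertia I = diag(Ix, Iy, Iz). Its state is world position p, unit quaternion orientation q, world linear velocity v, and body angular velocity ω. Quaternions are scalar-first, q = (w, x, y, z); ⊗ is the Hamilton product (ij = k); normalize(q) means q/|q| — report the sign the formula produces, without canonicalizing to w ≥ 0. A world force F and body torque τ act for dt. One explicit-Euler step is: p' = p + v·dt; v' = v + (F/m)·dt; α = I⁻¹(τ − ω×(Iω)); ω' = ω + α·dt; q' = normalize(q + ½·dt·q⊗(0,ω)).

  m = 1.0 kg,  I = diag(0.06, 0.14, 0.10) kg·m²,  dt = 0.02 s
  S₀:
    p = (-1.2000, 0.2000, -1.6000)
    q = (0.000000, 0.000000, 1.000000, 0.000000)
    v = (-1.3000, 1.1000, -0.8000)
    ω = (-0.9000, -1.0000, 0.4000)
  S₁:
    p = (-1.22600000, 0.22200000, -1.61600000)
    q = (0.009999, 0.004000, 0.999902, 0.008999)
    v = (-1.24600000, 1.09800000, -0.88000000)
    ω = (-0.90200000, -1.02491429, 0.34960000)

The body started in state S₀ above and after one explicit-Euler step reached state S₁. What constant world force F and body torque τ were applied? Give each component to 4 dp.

rate change Δω = (-0.00200000, -0.02491429, -0.05040000)
ω₀×(Iω₀) = (0.0160, 0.0144, 0.0720)
τ = I·(Δω/dt) + ω₀×(Iω₀) = (0.0100, -0.1600, -0.1800)
velocity change Δv = (0.05400000, -0.00200000, -0.08000000)
m·(v₁−v₀)/dt = (2.7000, -0.1000, -4.0000)

F = (2.7000, -0.1000, -4.0000)
τ = (0.0100, -0.1600, -0.1800)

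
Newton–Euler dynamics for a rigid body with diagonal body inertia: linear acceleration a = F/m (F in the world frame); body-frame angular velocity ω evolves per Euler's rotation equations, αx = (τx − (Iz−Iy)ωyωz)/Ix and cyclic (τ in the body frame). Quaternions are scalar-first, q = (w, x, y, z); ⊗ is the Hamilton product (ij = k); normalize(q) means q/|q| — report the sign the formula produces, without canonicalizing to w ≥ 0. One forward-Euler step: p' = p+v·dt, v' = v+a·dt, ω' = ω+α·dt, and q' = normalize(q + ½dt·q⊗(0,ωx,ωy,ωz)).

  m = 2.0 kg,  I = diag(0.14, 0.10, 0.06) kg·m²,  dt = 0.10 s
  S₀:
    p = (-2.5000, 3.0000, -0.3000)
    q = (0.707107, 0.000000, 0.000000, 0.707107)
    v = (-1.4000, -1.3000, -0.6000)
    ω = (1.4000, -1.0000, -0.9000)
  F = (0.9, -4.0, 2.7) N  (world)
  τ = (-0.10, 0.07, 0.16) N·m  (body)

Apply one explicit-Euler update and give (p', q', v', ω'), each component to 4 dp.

angular accel α = (-0.4571, 1.7080, 1.7333)
ω' = ω + α·dt = (1.3543, -0.8292, -0.7267)
q⊗(0,ω) = (0.6363963, 1.6970568, 0.2828428, -0.6363963)
updated quaternion q' = (0.7355, 0.0845, 0.0141, 0.6721)
linear accel F/m = (0.4500, -2.0000, 1.3500)
p' = p + v·dt = (-2.6400, 2.8700, -0.3600)
v' = v + a·dt = (-1.3550, -1.5000, -0.4650)

p' = (-2.6400, 2.8700, -0.3600)
q' = (0.7355, 0.0845, 0.0141, 0.6721)
v' = (-1.3550, -1.5000, -0.4650)
ω' = (1.3543, -0.8292, -0.7267)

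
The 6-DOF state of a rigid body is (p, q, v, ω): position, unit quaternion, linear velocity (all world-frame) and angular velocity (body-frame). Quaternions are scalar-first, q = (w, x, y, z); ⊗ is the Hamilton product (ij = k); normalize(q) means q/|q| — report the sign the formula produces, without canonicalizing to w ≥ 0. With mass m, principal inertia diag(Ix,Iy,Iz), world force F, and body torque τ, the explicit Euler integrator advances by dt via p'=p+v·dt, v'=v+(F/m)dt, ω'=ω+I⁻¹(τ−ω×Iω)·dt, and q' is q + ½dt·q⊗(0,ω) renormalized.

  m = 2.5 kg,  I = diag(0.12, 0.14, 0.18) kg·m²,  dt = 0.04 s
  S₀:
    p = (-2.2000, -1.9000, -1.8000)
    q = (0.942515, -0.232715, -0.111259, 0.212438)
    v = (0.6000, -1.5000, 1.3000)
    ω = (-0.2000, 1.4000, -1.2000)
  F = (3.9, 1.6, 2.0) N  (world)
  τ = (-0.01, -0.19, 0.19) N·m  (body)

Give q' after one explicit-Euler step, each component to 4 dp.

2q̇ = q⊗(0,ω) = (0.3641452, -0.3524054, 0.9977754, -1.4790708)
q' = normalize(q + ½dt·q⊗(0,ω)) = (0.9491, -0.2396, -0.0912, 0.1827)

q' = (0.9491, -0.2396, -0.0912, 0.1827)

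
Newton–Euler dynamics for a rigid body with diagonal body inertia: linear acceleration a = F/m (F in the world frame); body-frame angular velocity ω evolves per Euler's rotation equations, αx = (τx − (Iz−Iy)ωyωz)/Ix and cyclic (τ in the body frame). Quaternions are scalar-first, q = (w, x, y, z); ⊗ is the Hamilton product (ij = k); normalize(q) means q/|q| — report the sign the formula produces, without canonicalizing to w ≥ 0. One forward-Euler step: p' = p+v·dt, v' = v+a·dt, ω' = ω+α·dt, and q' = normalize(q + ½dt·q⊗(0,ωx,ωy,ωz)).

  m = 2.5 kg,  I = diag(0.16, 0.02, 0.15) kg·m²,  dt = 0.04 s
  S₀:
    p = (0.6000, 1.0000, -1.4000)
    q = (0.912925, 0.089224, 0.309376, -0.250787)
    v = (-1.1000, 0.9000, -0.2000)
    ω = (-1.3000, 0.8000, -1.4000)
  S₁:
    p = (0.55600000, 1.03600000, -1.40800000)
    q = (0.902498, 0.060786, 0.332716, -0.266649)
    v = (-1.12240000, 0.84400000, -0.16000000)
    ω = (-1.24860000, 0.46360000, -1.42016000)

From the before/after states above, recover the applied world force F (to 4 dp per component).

Δv = v₁−v₀ = (-0.02240000, -0.05600000, 0.04000000)
F = m·Δv/dt = (-1.4000, -3.5000, 2.5000)

F = (-1.4000, -3.5000, 2.5000)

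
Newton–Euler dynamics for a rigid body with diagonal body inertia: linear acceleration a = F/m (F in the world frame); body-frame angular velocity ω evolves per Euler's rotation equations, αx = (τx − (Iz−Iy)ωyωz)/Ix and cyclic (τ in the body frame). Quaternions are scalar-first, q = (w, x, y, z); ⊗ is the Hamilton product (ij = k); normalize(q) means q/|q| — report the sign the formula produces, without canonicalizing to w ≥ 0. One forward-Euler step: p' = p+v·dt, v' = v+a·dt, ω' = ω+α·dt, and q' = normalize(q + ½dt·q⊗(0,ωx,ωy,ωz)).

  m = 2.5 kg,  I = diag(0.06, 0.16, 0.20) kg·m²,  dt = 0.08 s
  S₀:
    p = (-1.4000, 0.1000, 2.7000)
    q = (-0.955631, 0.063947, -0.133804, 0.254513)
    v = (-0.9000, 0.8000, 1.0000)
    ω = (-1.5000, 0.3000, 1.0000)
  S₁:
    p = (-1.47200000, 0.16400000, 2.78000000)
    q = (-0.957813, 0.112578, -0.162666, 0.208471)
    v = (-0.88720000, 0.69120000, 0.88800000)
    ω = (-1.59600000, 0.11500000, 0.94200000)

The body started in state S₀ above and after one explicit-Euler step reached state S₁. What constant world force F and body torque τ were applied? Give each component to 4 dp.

velocity change Δv = (0.01280000, -0.10880000, -0.11200000)
F = m·Δv/dt = (0.4000, -3.4000, -3.5000)
Δω = ω₁−ω₀ = (-0.09600000, -0.18500000, -0.05800000)
ω₀×(Iω₀) = (0.0120, 0.2100, -0.0450)
applied torque τ = (-0.0600, -0.1600, -0.1900)

F = (0.4000, -3.4000, -3.5000)
τ = (-0.0600, -0.1600, -0.1900)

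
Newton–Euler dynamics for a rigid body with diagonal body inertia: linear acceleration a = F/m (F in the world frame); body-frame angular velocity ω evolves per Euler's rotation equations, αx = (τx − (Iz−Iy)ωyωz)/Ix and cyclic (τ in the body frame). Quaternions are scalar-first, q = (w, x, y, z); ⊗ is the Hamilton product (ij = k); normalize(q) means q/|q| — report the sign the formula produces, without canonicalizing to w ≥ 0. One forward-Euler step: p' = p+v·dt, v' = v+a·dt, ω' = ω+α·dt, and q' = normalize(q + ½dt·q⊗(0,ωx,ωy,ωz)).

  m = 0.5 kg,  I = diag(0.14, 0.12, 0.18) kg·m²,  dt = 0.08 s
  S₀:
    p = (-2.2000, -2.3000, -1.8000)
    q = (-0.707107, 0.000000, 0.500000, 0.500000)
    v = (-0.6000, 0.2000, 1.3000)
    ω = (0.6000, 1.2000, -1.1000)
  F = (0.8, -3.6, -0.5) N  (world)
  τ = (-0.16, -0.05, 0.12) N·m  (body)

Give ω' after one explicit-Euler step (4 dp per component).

precession coupling ω×(Iω) = (-0.0792, 0.0264, -0.0144)
angular accel α = (-0.5771, -0.6367, 0.7467)
ω + α·dt = (0.5538, 1.1491, -1.0403)

ω' = (0.5538, 1.1491, -1.0403)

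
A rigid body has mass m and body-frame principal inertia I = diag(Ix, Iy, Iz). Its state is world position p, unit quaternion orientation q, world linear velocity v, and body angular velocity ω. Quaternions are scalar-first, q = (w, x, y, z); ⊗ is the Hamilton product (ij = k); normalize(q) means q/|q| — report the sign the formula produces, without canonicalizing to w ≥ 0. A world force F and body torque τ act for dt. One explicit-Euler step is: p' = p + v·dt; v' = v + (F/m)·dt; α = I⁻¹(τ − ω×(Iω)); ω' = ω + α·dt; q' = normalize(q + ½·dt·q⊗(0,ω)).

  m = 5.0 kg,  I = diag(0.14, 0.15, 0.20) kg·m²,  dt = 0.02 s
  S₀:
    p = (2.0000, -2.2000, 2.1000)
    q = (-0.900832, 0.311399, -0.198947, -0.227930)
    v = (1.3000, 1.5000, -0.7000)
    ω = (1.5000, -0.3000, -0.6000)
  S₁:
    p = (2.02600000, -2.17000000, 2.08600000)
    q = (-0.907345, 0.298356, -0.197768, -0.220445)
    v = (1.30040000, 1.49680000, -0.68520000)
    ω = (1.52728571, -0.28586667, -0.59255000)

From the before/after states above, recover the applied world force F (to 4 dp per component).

F = (0.1000, -0.8000, 3.7000)

v₁ − v₀ = (0.00040000, -0.00320000, 0.01480000)
applied force F = (0.1000, -0.8000, 3.7000)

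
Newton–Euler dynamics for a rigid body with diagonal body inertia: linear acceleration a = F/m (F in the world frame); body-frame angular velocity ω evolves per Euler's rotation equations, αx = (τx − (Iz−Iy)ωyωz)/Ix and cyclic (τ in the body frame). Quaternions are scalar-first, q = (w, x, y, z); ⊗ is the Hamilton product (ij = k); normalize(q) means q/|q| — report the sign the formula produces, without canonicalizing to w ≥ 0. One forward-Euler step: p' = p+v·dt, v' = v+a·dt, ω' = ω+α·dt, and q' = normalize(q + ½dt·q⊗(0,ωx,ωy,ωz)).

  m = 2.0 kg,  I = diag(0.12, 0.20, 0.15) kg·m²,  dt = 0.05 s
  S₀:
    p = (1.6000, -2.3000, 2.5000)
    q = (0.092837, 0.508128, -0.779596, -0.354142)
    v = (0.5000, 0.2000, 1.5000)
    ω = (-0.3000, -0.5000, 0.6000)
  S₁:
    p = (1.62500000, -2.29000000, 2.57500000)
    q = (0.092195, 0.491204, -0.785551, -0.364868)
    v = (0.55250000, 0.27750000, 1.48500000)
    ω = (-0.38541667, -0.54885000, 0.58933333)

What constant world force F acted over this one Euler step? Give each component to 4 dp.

v₁ − v₀ = (0.05250000, 0.07750000, -0.01500000)
F = m·Δv/dt = (2.1000, 3.1000, -0.6000)

F = (2.1000, 3.1000, -0.6000)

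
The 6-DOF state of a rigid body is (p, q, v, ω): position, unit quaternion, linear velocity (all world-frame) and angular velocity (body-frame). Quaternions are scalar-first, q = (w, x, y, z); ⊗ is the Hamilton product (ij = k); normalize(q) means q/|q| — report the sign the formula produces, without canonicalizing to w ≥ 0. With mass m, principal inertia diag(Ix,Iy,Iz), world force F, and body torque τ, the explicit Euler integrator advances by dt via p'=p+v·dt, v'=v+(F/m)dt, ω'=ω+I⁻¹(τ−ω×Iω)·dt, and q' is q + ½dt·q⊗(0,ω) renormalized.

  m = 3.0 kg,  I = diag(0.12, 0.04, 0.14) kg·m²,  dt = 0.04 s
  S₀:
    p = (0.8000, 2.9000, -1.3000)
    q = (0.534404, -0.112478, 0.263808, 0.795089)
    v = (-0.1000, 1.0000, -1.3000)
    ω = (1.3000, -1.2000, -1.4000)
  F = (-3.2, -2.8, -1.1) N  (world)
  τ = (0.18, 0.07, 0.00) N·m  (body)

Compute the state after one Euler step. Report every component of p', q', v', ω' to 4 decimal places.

α = I⁻¹(τ − ω×Iω) = (0.1000, 0.8400, -0.8914)
ω' = ω + α·dt = (1.3040, -1.1664, -1.4357)
2q̇ = q⊗(0,ω) = (1.5759156, 1.2795008, 0.2348617, -0.9561424)
updated quaternion q' = (0.5653, -0.0868, 0.2682, 0.7752)
linear accel F/m = (-1.0667, -0.9333, -0.3667)
p + v·dt = (0.7960, 2.9400, -1.3520)
v' = v + a·dt = (-0.1427, 0.9627, -1.3147)

p' = (0.7960, 2.9400, -1.3520)
q' = (0.5653, -0.0868, 0.2682, 0.7752)
v' = (-0.1427, 0.9627, -1.3147)
ω' = (1.3040, -1.1664, -1.4357)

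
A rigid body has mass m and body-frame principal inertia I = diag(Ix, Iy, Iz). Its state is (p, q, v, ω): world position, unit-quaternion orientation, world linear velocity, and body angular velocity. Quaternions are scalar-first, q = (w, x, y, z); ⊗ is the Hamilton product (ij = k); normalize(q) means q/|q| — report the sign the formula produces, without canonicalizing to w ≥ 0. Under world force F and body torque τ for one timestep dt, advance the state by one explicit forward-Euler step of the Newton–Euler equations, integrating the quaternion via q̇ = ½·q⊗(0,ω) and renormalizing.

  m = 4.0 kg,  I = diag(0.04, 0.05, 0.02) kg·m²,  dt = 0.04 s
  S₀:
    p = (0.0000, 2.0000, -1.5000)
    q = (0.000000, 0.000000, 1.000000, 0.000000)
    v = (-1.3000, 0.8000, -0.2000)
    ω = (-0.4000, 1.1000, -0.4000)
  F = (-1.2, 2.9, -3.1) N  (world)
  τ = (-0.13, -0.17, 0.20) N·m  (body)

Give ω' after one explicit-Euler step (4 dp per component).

ω' = (-0.5432, 0.9614, 0.0088)

angular accel α = (-3.5800, -3.4640, 10.2200)
ω + α·dt = (-0.5432, 0.9614, 0.0088)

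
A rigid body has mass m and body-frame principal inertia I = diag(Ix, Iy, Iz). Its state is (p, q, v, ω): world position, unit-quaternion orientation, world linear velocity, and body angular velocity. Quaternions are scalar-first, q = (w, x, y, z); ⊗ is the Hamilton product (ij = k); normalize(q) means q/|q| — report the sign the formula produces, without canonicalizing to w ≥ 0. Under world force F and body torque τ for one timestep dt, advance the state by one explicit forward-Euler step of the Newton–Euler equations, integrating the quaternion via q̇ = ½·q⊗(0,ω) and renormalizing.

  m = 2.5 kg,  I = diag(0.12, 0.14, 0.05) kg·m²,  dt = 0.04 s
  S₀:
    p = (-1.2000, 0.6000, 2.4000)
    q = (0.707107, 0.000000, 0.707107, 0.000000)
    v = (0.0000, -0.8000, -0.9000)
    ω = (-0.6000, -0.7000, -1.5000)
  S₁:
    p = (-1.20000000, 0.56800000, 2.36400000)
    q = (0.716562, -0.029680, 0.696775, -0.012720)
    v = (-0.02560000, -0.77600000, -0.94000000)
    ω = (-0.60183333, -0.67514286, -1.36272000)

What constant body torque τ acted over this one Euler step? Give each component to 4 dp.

Δω = ω₁−ω₀ = (-0.00183333, 0.02485714, 0.13728000)
τ = I·(Δω/dt) + ω₀×(Iω₀) = (-0.1000, 0.1500, 0.1800)

τ = (-0.1000, 0.1500, 0.1800)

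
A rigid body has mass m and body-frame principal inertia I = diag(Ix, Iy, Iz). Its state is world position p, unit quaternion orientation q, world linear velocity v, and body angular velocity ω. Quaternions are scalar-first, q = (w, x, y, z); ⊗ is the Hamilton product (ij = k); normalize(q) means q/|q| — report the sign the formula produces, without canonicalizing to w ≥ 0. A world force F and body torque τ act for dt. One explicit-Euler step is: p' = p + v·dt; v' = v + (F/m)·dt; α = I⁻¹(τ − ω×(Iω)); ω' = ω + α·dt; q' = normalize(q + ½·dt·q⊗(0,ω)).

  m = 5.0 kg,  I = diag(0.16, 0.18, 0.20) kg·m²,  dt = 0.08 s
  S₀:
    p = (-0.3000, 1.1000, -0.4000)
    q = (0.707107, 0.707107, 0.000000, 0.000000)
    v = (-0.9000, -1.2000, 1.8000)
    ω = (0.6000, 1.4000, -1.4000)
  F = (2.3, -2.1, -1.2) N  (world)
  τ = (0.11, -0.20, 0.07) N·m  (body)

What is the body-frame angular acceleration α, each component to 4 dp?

α = (0.9325, -1.2978, 0.2660)

precession coupling ω×(Iω) = (-0.0392, 0.0336, 0.0168)
angular accel α = (0.9325, -1.2978, 0.2660)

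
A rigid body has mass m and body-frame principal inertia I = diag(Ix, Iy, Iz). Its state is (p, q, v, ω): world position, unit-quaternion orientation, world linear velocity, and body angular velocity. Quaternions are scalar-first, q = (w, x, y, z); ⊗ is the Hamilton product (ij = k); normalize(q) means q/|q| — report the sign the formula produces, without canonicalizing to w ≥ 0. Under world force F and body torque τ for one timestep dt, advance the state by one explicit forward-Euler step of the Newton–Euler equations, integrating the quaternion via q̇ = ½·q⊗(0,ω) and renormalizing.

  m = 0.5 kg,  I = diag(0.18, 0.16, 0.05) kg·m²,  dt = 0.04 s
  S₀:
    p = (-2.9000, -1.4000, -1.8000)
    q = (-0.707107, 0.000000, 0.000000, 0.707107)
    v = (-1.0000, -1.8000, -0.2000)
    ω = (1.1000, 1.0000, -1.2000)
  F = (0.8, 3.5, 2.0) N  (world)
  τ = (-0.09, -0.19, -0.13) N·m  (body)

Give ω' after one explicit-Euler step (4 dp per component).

ω' = (1.0507, 0.9954, -1.2864)

α = I⁻¹(τ − ω×Iω) = (-1.2333, -0.1150, -2.1600)
new body rate ω' = (1.0507, 0.9954, -1.2864)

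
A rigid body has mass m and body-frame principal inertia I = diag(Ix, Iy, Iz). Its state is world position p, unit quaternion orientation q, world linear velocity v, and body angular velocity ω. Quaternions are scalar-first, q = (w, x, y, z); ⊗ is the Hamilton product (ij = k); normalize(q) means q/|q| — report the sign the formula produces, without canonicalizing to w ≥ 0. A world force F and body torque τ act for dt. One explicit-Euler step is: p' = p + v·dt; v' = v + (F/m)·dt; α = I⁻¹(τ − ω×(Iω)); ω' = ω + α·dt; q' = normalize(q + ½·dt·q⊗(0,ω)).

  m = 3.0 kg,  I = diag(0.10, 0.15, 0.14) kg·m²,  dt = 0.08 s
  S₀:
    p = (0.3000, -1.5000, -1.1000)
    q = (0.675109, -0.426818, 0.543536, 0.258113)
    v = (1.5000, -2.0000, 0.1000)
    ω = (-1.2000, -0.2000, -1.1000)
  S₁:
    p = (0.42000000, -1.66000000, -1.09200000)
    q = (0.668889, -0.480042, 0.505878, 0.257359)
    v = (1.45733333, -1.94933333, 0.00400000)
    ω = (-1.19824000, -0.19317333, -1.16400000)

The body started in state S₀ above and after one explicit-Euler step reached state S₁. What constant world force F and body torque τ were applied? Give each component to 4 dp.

F = (-1.6000, 1.9000, -3.6000)
τ = (0.0000, -0.0400, -0.1000)

ω₁ − ω₀ = (0.00176000, 0.00682667, -0.06400000)
ω₀×(Iω₀) = (-0.0022, -0.0528, 0.0120)
applied torque τ = (0.0000, -0.0400, -0.1000)
Δv = v₁−v₀ = (-0.04266667, 0.05066667, -0.09600000)
applied force F = (-1.6000, 1.9000, -3.6000)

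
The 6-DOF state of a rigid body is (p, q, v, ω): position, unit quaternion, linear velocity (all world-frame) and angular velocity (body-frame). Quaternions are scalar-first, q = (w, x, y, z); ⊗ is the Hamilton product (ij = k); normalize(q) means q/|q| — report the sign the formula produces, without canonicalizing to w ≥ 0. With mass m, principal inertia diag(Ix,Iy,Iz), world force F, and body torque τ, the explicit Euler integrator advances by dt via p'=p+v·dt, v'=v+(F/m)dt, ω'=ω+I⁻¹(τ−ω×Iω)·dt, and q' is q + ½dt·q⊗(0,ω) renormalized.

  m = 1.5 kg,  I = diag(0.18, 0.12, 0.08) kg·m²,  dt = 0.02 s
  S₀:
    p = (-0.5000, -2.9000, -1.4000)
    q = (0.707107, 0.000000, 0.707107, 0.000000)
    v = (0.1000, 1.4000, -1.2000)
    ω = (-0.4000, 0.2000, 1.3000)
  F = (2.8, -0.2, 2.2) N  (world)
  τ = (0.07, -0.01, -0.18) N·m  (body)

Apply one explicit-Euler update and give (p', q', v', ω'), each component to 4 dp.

p' = (-0.4980, -2.8720, -1.4240)
q' = (0.7056, 0.0064, 0.7085, 0.0120)
v' = (0.1373, 1.3973, -1.1707)
ω' = (-0.3911, 0.2070, 1.2538)

a = F/m = (1.8667, -0.1333, 1.4667)
p + v·dt = (-0.4980, -2.8720, -1.4240)
v + (F/m)dt = (0.1373, 1.3973, -1.1707)
gyro term ω×Iω = (-0.0104, -0.0520, 0.0048)
(τ − ω×Iω)/I = (0.4467, 0.3500, -2.3100)
ω' = ω + α·dt = (-0.3911, 0.2070, 1.2538)
2q̇ = q⊗(0,ω) = (-0.1414214, 0.6363963, 0.1414214, 1.2020819)
updated quaternion q' = (0.7056, 0.0064, 0.7085, 0.0120)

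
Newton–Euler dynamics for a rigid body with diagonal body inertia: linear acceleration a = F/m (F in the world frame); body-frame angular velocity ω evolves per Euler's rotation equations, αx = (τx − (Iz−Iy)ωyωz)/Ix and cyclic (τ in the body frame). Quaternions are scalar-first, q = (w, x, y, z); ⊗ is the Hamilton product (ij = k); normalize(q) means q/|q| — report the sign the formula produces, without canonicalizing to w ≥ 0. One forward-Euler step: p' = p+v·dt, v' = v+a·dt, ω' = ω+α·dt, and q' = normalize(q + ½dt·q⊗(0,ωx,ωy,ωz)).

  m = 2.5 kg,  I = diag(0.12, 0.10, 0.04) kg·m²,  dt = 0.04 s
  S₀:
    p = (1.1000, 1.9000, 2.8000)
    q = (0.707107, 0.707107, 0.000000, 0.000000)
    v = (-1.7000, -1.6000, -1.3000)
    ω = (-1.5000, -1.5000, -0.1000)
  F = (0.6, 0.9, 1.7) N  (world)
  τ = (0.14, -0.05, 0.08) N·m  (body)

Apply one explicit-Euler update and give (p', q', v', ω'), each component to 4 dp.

p' = (1.0320, 1.8360, 2.7480)
q' = (0.7277, 0.6853, -0.0198, -0.0226)
v' = (-1.6904, -1.5856, -1.2728)
ω' = (-1.4503, -1.5248, 0.0250)

a = (0.2400, 0.3600, 0.6800)
p + v·dt = (1.0320, 1.8360, 2.7480)
v' = v + a·dt = (-1.6904, -1.5856, -1.2728)
angular accel α = (1.2417, -0.6200, 3.1250)
new body rate ω' = (-1.4503, -1.5248, 0.0250)
q⊗(0,ω) = (1.0606605, -1.0606605, -0.9899498, -1.1313712)
updated quaternion q' = (0.7277, 0.6853, -0.0198, -0.0226)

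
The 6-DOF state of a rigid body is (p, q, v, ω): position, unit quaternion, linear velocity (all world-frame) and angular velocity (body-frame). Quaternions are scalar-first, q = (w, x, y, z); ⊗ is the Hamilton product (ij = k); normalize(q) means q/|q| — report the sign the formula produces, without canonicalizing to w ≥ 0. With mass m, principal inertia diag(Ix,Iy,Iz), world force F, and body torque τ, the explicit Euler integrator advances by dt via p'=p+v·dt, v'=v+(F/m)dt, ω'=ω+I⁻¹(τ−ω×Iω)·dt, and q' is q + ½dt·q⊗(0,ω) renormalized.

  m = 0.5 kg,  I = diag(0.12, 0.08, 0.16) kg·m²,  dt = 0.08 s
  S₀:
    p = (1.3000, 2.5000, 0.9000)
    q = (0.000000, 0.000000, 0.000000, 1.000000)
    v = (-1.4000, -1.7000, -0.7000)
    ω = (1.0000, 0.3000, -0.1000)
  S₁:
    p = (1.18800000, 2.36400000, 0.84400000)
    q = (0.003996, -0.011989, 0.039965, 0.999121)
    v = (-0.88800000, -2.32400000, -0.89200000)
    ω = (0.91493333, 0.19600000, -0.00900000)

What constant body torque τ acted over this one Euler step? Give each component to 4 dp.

Δω = ω₁−ω₀ = (-0.08506667, -0.10400000, 0.09100000)
τ = I·(Δω/dt) + ω₀×(Iω₀) = (-0.1300, -0.1000, 0.1700)

τ = (-0.1300, -0.1000, 0.1700)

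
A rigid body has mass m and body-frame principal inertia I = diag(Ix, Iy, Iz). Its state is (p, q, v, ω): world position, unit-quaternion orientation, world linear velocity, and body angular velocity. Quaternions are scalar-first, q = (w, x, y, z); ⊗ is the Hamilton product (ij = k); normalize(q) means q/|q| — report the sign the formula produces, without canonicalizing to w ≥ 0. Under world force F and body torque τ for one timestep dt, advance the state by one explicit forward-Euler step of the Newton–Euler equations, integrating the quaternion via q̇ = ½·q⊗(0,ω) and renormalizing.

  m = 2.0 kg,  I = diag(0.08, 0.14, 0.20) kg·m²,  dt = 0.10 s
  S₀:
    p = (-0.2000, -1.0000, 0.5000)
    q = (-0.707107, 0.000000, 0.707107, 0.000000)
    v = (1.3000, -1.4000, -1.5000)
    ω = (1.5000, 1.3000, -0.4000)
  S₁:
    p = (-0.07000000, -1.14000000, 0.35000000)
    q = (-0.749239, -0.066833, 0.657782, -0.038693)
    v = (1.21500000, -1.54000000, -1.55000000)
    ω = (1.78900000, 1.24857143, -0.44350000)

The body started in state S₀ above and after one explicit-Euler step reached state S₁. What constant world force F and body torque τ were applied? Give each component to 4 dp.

rate change Δω = (0.28900000, -0.05142857, -0.04350000)
ω₀×(Iω₀) = (-0.0312, 0.0720, 0.1170)
τ = I·(Δω/dt) + ω₀×(Iω₀) = (0.2000, 0.0000, 0.0300)
velocity change Δv = (-0.08500000, -0.14000000, -0.05000000)
applied force F = (-1.7000, -2.8000, -1.0000)

F = (-1.7000, -2.8000, -1.0000)
τ = (0.2000, 0.0000, 0.0300)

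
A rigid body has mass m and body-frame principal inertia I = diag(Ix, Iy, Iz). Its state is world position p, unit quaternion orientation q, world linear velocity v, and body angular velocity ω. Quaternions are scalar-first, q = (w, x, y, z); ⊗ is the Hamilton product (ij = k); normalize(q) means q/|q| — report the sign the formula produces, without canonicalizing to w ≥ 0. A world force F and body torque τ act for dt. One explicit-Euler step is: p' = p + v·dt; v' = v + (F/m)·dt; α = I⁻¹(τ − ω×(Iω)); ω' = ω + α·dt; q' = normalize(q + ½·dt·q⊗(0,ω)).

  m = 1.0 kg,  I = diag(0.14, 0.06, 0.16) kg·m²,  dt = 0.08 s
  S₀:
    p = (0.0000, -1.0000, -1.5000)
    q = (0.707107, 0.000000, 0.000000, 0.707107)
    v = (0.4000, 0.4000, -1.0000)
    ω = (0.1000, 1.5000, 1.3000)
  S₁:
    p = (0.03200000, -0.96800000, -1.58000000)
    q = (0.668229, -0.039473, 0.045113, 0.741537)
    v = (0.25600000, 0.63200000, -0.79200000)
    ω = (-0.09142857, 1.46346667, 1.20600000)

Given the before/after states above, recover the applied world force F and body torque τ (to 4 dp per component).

F = (-1.8000, 2.9000, 2.6000)
τ = (-0.1400, -0.0300, -0.2000)

rate change Δω = (-0.19142857, -0.03653333, -0.09400000)
gyro term ω₀×Iω₀ = (0.1950, -0.0026, -0.0120)
I·α + gyro = (-0.1400, -0.0300, -0.2000)
velocity change Δv = (-0.14400000, 0.23200000, 0.20800000)
m·(v₁−v₀)/dt = (-1.8000, 2.9000, 2.6000)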